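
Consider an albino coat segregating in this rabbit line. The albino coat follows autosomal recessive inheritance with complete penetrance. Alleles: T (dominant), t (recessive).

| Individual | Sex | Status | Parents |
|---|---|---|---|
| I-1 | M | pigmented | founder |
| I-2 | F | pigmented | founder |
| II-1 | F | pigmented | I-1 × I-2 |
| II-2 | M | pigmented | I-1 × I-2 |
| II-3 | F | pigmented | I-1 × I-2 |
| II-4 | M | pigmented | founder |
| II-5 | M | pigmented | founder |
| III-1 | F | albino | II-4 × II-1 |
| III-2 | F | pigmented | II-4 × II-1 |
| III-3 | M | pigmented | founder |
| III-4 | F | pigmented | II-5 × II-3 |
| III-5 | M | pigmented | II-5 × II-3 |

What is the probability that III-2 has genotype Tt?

II-4 is pigmented so carries T and passed t to III-1 (tt), so II-4 is Tt.
II-1 is pigmented so carries T and passed t to III-1 (tt), so II-1 is Tt.
Their cross gives offspring ratios 1/4 TT : 1/2 Tt : 1/4 tt. Conditioning on III-2 being pigmented, P(Tt) = 1/2 / 3/4 = 2/3.

2/3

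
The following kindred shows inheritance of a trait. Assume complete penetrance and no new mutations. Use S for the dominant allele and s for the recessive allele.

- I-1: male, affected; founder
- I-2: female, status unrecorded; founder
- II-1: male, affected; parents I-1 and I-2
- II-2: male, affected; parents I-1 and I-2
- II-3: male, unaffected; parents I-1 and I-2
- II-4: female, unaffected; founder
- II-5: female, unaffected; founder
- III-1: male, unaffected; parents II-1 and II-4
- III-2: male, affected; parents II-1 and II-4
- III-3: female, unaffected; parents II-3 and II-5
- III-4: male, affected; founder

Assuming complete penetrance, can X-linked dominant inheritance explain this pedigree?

Under X-linked dominant, III-2 (affected, male) cannot arise from II-1 (affected) × II-4 (unaffected).

No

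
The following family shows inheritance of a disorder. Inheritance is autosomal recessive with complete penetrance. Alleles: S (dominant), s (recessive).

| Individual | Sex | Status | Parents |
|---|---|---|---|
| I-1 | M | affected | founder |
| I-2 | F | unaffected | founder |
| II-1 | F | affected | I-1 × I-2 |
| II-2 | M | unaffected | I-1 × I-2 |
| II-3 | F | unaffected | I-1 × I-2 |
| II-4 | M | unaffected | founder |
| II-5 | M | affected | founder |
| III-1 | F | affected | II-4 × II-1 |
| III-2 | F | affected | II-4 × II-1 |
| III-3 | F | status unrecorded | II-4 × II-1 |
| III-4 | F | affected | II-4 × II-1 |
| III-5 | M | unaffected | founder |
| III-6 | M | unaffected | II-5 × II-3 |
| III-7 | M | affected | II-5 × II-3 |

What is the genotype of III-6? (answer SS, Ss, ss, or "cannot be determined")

Ss

From phenotype alone, III-6 is SS or Ss.
III-6 is unaffected so carries S and received s from II-5 (ss), so III-6 is Ss.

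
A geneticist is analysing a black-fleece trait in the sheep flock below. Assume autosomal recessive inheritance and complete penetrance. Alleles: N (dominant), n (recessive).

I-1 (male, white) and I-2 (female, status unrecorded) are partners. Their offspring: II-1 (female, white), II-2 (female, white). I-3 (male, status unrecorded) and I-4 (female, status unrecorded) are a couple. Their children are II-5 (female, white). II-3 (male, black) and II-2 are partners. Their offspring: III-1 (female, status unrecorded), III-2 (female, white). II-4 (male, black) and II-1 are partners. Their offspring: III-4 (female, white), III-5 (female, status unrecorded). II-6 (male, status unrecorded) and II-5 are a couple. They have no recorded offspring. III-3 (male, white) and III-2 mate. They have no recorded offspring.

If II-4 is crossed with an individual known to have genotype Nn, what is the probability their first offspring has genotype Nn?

1/2

II-4 is black, so II-4 is nn.
The cross gives 1/2 Nn : 1/2 nn, so P(offspring has genotype Nn) = 1/2.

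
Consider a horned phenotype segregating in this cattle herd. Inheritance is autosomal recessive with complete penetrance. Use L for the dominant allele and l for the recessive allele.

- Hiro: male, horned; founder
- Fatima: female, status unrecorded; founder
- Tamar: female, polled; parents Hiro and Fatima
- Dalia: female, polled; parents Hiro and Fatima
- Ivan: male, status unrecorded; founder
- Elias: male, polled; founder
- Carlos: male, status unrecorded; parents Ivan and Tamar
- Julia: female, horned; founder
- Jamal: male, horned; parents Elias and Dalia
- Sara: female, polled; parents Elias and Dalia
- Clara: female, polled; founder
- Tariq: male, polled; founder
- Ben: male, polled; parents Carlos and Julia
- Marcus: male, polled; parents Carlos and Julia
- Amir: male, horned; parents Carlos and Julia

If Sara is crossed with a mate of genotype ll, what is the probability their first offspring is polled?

Elias is polled so carries L and passed l to Jamal (ll), so Elias is Ll.
Dalia is polled so carries L and received l from Hiro (ll), so Dalia is Ll.
Sara is a polled offspring of Elias (Ll) × Dalia (Ll), whose cross gives 1/4 LL : 1/2 Ll : 1/4 ll; conditioning on being polled, Sara is LL with probability 1/3, Ll with probability 2/3.
Summing over parental genotype combinations, P(offspring is polled) = 1/3·1 + 2/3·1/2 = 2/3.

2/3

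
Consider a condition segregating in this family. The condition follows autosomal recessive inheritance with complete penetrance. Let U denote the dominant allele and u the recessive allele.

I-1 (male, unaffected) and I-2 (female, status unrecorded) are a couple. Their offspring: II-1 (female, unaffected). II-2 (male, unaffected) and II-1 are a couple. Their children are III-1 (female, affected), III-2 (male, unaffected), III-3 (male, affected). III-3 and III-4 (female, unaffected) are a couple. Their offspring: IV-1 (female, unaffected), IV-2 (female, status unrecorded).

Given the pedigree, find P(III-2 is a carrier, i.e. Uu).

II-2 is unaffected so carries U and passed u to III-1 (uu), so II-2 is Uu.
II-1 is unaffected so carries U and passed u to III-1 (uu), so II-1 is Uu.
Their cross gives offspring ratios 1/4 UU : 1/2 Uu : 1/4 uu. Conditioning on III-2 being unaffected, P(Uu) = 1/2 / 3/4 = 2/3.

2/3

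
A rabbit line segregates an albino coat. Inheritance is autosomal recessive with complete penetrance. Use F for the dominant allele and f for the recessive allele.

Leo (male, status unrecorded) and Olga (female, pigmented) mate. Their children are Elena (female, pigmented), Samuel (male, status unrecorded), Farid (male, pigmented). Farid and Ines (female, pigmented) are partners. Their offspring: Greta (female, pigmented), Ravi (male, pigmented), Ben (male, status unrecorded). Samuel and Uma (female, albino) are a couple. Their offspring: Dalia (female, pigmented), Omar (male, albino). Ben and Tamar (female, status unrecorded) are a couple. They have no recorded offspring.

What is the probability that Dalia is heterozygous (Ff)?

1

Dalia is pigmented so carries F and received f from Uma (ff), so Dalia is Ff, giving P(Ff) = 1.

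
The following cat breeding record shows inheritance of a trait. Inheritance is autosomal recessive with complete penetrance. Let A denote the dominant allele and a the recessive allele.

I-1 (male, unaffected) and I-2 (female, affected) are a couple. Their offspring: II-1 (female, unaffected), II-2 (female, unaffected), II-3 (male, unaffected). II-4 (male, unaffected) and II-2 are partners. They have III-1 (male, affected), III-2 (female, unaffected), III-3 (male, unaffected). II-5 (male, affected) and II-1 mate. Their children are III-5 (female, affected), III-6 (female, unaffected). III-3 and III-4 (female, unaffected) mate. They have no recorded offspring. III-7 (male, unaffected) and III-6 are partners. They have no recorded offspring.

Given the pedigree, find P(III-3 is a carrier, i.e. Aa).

2/3

II-4 is unaffected so carries A and passed a to III-1 (aa), so II-4 is Aa.
II-2 is unaffected so carries A and received a from I-2 (aa), so II-2 is Aa.
Their cross gives offspring ratios 1/4 AA : 1/2 Aa : 1/4 aa. Conditioning on III-3 being unaffected, P(Aa) = 1/2 / 3/4 = 2/3.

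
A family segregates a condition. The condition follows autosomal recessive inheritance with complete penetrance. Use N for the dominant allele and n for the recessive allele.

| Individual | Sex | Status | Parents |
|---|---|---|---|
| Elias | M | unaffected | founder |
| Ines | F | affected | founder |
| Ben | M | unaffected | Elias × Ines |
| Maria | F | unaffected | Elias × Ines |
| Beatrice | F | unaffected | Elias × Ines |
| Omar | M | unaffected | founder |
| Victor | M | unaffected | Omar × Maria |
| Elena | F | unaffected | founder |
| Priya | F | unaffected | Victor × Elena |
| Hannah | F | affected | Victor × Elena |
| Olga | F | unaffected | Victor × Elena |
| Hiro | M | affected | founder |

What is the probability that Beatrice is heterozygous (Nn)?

Beatrice is unaffected so carries N and received n from Ines (nn), so Beatrice is Nn, giving P(Nn) = 1.

1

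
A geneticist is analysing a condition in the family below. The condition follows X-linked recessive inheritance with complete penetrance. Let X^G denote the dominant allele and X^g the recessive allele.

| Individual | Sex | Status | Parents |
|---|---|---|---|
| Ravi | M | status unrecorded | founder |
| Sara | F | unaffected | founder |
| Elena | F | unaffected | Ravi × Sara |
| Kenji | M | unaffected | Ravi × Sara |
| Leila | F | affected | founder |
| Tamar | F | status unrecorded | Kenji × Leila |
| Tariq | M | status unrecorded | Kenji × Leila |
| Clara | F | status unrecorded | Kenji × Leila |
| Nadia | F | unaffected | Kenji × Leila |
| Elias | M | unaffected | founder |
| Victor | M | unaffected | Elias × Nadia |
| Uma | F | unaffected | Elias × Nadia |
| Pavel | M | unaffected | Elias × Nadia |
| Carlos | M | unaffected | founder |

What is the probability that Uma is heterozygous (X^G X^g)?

1/2

Elias is unaffected, so Elias is X^G Y.
Nadia is unaffected so carries G and received g from Leila (X^g X^g), so Nadia is X^G X^g.
Their cross gives offspring ratios 1/2 X^G X^G : 1/2 X^G X^g. Conditioning on Uma being unaffected, P(X^G X^g) = 1/2 / 1 = 1/2.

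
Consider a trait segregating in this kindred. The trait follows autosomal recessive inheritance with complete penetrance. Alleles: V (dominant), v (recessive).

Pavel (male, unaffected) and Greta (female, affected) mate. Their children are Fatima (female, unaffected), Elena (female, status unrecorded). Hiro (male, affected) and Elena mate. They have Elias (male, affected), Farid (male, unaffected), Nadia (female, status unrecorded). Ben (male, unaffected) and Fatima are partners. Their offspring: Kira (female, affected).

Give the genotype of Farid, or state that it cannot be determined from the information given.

From phenotype alone, Farid is VV or Vv.
Farid is unaffected so carries V and received v from Hiro (vv), so Farid is Vv.

Vv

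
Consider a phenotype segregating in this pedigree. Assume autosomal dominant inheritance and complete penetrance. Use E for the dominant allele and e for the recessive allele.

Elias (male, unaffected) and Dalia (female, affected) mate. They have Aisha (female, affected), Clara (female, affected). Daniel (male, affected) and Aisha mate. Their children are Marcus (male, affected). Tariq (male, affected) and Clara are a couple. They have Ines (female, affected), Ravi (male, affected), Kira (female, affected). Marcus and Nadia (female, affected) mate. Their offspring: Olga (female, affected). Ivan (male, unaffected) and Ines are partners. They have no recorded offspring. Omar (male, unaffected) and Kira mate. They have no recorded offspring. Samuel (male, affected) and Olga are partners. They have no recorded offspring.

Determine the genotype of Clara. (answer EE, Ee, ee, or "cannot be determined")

Ee

From phenotype alone, Clara is EE or Ee.
Clara is affected so carries E and received e from Elias (ee), so Clara is Ee.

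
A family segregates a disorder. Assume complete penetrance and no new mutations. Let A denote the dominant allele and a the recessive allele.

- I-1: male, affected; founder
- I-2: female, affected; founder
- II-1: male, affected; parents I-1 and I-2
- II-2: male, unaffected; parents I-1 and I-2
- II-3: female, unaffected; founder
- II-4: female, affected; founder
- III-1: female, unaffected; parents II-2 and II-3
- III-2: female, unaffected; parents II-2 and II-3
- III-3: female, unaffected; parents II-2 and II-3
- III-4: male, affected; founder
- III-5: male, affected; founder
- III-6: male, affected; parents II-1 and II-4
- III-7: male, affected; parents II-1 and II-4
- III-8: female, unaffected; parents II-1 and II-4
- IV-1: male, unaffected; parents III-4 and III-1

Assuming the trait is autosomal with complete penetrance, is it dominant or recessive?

I-1 and I-2 are both affected yet have an unaffected child II-2. Under a recessive model two affected parents are homozygous and every child would be affected, so the trait cannot be recessive.

dominant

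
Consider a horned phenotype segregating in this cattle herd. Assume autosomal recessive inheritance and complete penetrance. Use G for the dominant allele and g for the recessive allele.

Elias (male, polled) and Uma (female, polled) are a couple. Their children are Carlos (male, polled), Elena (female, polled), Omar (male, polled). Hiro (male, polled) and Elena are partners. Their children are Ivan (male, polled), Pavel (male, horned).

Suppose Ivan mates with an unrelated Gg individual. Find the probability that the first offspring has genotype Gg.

Hiro is polled so carries G and passed g to Pavel (gg), so Hiro is Gg.
Elena is polled so carries G and passed g to Pavel (gg), so Elena is Gg.
Ivan is a polled offspring of Hiro (Gg) × Elena (Gg), whose cross gives 1/4 GG : 1/2 Gg : 1/4 gg; conditioning on being polled, Ivan is GG with probability 1/3, Gg with probability 2/3.
Summing over parental genotype combinations, P(offspring has genotype Gg) = 1/3·1/2 + 2/3·1/2 = 1/2.

1/2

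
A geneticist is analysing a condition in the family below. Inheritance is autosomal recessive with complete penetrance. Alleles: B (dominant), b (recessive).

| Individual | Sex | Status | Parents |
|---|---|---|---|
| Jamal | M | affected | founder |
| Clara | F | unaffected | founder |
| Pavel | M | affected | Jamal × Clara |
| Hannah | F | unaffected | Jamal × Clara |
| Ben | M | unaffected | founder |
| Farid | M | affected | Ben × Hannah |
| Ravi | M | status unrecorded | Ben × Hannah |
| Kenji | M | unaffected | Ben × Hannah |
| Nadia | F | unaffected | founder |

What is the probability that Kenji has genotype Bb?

2/3

Ben is unaffected so carries B and passed b to Farid (bb), so Ben is Bb.
Hannah is unaffected so carries B and received b from Jamal (bb), so Hannah is Bb.
Their cross gives offspring ratios 1/4 BB : 1/2 Bb : 1/4 bb. Conditioning on Kenji being unaffected, P(Bb) = 1/2 / 3/4 = 2/3.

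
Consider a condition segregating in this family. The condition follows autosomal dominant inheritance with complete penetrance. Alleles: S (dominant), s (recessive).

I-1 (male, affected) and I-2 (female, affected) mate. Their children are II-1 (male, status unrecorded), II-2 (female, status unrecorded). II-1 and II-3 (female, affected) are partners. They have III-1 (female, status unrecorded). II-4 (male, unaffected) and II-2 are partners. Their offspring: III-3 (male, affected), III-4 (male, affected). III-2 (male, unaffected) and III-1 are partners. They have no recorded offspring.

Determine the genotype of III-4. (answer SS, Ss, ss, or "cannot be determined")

From phenotype alone, III-4 is SS or Ss.
III-4 is affected so carries S and received s from II-4 (ss), so III-4 is Ss.

Ss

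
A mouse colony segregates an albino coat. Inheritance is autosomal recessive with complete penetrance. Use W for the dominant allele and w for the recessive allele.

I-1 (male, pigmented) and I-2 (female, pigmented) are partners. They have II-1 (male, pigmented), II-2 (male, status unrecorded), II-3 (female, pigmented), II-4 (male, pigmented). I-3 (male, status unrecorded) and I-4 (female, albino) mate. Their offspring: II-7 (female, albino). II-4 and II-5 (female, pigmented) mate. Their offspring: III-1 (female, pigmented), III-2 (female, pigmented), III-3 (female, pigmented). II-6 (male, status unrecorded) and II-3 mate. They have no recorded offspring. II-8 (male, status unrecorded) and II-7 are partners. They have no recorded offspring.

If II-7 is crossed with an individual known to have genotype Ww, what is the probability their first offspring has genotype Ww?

II-7 is albino, so II-7 is ww.
The cross gives 1/2 Ww : 1/2 ww, so P(offspring has genotype Ww) = 1/2.

1/2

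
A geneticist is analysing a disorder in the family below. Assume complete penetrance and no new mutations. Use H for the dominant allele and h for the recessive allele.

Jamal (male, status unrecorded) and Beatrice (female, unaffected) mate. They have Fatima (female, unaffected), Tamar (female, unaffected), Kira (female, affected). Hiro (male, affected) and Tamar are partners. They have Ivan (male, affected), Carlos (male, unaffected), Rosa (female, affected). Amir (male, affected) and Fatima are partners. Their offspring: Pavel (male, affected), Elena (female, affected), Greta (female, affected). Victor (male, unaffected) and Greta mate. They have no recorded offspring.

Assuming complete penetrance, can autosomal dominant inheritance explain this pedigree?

Yes

A consistent assignment under autosomal dominant exists: Jamal Hh, Beatrice hh, Fatima hh, Tamar hh, Kira Hh, Hiro Hh, Amir HH, Ivan Hh, Carlos hh, Rosa Hh, Pavel Hh, Elena Hh, Greta Hh, Victor hh.
In this assignment every recorded phenotype matches its genotype and every non-founder's genotype is obtainable from its parents' genotypes, so the pedigree is consistent.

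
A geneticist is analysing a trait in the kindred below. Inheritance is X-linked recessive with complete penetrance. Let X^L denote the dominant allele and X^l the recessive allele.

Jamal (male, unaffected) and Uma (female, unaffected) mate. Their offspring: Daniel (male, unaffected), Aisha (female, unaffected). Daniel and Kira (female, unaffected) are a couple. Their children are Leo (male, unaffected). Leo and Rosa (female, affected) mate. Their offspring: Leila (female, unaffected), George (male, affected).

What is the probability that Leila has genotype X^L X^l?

Leila is unaffected so carries L and received l from Rosa (X^l X^l), so Leila is X^L X^l, giving P(X^L X^l) = 1.

1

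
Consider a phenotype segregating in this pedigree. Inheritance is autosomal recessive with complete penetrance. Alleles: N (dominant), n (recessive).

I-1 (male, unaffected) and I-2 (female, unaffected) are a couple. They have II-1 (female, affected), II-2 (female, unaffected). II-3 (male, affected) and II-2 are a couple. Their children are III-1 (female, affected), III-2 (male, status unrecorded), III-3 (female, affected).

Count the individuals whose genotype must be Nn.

3

Obligate heterozygotes: I-1 is unaffected so carries N and passed n to II-1 (nn), so I-1 is Nn; I-2 is unaffected so carries N and passed n to II-1 (nn), so I-2 is Nn; II-2 is unaffected so carries N and passed n to III-1 (nn), so II-2 is Nn.
Every other individual is either homozygous by phenotype or has at least one consistent homozygous assignment, so the count is 3.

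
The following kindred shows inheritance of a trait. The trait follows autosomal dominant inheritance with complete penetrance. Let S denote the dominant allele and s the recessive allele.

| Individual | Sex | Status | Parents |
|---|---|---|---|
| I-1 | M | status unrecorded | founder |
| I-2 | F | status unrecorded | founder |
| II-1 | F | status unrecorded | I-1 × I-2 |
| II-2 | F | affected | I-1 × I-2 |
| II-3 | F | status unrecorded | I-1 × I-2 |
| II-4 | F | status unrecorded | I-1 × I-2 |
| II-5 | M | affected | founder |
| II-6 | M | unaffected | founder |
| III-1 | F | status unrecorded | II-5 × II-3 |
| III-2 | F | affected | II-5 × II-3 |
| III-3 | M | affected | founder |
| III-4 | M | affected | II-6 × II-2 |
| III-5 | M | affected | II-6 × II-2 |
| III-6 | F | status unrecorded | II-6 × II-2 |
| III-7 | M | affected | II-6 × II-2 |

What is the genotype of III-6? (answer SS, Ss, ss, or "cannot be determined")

III-6's phenotype is unrecorded, and no parent or child forces a single allele at both positions; consistent genotype assignments exist with III-6 as Ss or ss.

cannot be determined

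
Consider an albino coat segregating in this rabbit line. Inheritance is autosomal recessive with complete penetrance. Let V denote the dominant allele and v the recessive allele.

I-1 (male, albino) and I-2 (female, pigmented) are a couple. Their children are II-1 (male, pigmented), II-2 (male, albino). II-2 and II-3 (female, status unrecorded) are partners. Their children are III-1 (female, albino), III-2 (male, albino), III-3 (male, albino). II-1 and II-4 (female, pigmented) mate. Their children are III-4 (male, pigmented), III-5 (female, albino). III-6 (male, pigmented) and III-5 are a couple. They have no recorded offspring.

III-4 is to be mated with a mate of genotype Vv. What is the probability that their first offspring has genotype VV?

1/3

II-1 is pigmented so carries V and received v from I-1 (vv), so II-1 is Vv.
II-4 is pigmented so carries V and passed v to III-5 (vv), so II-4 is Vv.
III-4 is a pigmented offspring of II-1 (Vv) × II-4 (Vv), whose cross gives 1/4 VV : 1/2 Vv : 1/4 vv; conditioning on being pigmented, III-4 is VV with probability 1/3, Vv with probability 2/3.
Summing over parental genotype combinations, P(offspring has genotype VV) = 1/3·1/2 + 2/3·1/4 = 1/3.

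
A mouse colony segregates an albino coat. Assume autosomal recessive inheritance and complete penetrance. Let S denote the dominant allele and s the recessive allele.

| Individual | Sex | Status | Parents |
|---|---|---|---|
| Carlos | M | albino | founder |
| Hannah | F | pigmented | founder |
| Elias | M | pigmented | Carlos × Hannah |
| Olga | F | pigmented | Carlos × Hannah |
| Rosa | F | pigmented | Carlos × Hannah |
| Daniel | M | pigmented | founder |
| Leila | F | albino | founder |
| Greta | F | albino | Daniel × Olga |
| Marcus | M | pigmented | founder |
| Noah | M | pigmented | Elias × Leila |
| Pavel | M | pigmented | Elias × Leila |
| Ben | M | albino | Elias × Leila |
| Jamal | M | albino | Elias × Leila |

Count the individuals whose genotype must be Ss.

6

Obligate heterozygotes: Elias is pigmented so carries S and received s from Carlos (ss), so Elias is Ss; Olga is pigmented so carries S and received s from Carlos (ss), so Olga is Ss; Rosa is pigmented so carries S and received s from Carlos (ss), so Rosa is Ss; Daniel is pigmented so carries S and passed s to Greta (ss), so Daniel is Ss; Noah is pigmented so carries S and received s from Leila (ss), so Noah is Ss; Pavel is pigmented so carries S and received s from Leila (ss), so Pavel is Ss.
Every other individual is either homozygous by phenotype or has at least one consistent homozygous assignment, so the count is 6.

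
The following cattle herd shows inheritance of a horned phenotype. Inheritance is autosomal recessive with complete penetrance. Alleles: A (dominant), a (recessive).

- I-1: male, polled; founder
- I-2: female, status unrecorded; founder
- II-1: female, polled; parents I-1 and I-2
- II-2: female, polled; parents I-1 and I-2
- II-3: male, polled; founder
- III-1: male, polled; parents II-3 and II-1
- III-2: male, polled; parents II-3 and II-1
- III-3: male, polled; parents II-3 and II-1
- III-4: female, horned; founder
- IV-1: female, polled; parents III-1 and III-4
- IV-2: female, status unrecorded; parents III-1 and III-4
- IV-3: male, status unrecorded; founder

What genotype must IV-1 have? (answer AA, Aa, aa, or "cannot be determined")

Aa

From phenotype alone, IV-1 is AA or Aa.
IV-1 is polled so carries A and received a from III-4 (aa), so IV-1 is Aa.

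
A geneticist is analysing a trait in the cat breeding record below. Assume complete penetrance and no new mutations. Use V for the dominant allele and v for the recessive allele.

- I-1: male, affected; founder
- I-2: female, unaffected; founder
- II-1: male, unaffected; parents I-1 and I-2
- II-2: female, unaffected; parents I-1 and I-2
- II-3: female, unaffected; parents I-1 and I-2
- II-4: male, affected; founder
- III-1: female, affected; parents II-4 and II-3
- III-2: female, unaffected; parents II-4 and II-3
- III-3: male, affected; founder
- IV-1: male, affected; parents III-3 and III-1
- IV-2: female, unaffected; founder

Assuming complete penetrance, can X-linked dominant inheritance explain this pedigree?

No

Under X-linked dominant, II-2 (unaffected, female) cannot arise from I-1 (affected) × I-2 (unaffected).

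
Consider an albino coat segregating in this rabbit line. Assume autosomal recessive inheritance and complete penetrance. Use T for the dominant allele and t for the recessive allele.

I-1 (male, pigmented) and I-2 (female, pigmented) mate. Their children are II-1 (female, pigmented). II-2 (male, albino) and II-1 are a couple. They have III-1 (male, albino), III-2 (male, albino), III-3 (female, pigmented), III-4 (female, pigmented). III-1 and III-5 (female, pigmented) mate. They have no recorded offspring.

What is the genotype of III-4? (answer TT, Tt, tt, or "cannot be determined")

Tt

From phenotype alone, III-4 is TT or Tt.
III-4 is pigmented so carries T and received t from II-2 (tt), so III-4 is Tt.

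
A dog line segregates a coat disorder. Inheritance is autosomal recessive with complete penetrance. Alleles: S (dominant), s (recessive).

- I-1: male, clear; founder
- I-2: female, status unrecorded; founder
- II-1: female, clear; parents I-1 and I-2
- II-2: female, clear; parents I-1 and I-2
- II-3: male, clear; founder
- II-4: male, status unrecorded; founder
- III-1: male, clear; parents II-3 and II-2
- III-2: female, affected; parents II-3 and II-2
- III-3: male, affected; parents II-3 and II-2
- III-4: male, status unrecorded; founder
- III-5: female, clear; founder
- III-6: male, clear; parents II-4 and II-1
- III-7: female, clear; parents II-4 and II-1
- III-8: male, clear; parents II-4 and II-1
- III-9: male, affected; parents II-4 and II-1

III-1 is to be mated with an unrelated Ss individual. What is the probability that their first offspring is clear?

5/6

II-3 is clear so carries S and passed s to III-2 (ss), so II-3 is Ss.
II-2 is clear so carries S and passed s to III-2 (ss), so II-2 is Ss.
III-1 is a clear offspring of II-3 (Ss) × II-2 (Ss), whose cross gives 1/4 SS : 1/2 Ss : 1/4 ss; conditioning on being clear, III-1 is SS with probability 1/3, Ss with probability 2/3.
Summing over parental genotype combinations, P(offspring is clear) = 1/3·1 + 2/3·3/4 = 5/6.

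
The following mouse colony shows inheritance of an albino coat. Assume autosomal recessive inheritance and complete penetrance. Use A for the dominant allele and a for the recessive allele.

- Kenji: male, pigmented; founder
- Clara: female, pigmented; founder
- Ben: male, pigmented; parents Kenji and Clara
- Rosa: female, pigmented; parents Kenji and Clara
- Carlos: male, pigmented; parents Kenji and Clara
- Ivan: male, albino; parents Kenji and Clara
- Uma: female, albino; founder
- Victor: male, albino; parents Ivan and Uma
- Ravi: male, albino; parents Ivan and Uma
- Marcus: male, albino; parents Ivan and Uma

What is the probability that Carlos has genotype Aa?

2/3

Kenji is pigmented so carries A and passed a to Ivan (aa), so Kenji is Aa.
Clara is pigmented so carries A and passed a to Ivan (aa), so Clara is Aa.
Their cross gives offspring ratios 1/4 AA : 1/2 Aa : 1/4 aa. Conditioning on Carlos being pigmented, P(Aa) = 1/2 / 3/4 = 2/3.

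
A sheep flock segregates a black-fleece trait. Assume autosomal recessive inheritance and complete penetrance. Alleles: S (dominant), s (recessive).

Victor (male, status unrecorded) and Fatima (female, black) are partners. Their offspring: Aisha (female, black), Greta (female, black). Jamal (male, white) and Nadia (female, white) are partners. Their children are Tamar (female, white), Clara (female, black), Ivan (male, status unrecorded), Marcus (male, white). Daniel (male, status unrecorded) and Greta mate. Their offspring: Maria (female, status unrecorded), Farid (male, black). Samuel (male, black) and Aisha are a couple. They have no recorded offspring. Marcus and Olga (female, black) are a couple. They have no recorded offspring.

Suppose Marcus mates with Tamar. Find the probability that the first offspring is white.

Jamal is white so carries S and passed s to Clara (ss), so Jamal is Ss.
Nadia is white so carries S and passed s to Clara (ss), so Nadia is Ss.
Marcus is a white offspring of Jamal (Ss) × Nadia (Ss), whose cross gives 1/4 SS : 1/2 Ss : 1/4 ss; conditioning on being white, Marcus is SS with probability 1/3, Ss with probability 2/3.
Tamar is a white offspring of Jamal (Ss) × Nadia (Ss), whose cross gives 1/4 SS : 1/2 Ss : 1/4 ss; conditioning on being white, Tamar is SS with probability 1/3, Ss with probability 2/3.
Summing over parental genotype combinations, P(offspring is white) = 1/9·1 + 2/9·1 + 2/9·1 + 4/9·3/4 = 8/9.

8/9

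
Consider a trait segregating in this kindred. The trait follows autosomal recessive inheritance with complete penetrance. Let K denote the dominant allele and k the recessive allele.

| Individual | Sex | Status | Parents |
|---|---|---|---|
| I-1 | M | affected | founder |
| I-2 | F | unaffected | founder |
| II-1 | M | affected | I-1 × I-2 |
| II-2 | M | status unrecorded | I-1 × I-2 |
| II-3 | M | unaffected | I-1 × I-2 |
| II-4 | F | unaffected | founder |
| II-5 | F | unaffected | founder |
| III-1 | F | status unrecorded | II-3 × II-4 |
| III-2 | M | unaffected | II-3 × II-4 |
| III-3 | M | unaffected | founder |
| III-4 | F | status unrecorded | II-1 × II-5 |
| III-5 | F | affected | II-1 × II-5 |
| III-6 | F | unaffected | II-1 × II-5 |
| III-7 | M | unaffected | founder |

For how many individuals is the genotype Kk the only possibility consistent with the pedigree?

4

Obligate heterozygotes: I-2 is unaffected so carries K and passed k to II-1 (kk), so I-2 is Kk; II-3 is unaffected so carries K and received k from I-1 (kk), so II-3 is Kk; II-5 is unaffected so carries K and passed k to III-5 (kk), so II-5 is Kk; III-6 is unaffected so carries K and received k from II-1 (kk), so III-6 is Kk.
Every other individual is either homozygous by phenotype or has at least one consistent homozygous assignment, so the count is 4.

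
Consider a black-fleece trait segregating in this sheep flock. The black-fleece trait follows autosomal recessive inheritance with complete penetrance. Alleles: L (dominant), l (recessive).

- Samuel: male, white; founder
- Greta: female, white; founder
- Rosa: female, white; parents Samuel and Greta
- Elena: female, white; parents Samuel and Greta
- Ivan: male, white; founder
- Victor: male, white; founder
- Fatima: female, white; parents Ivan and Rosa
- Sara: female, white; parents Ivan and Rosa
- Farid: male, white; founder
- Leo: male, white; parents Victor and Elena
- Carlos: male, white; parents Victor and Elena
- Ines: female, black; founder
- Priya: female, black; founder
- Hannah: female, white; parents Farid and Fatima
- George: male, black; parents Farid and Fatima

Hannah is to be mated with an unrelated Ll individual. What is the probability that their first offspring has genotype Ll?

1/2

Farid is white so carries L and passed l to George (ll), so Farid is Ll.
Fatima is white so carries L and passed l to George (ll), so Fatima is Ll.
Hannah is a white offspring of Farid (Ll) × Fatima (Ll), whose cross gives 1/4 LL : 1/2 Ll : 1/4 ll; conditioning on being white, Hannah is LL with probability 1/3, Ll with probability 2/3.
Summing over parental genotype combinations, P(offspring has genotype Ll) = 1/3·1/2 + 2/3·1/2 = 1/2.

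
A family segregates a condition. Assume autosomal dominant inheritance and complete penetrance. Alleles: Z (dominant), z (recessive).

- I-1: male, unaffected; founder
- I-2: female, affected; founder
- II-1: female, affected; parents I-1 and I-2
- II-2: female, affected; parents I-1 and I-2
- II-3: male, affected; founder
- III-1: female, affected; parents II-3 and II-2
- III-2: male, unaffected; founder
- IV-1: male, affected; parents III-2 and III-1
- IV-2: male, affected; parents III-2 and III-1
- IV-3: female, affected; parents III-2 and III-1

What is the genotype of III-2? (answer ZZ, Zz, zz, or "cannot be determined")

III-2 is unaffected, so III-2 is zz.

zz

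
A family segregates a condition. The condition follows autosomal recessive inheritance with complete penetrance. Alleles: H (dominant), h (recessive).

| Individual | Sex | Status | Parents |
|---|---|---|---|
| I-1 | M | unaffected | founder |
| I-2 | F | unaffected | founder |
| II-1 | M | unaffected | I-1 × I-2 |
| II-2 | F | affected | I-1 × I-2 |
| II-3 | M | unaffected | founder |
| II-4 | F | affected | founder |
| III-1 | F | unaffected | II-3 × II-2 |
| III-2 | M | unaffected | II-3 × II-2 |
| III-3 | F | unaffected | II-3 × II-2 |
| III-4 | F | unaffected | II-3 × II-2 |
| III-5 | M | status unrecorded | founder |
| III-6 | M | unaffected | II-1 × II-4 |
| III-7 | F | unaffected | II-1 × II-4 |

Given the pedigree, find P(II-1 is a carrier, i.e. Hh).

I-1 is unaffected so carries H and passed h to II-2 (hh), so I-1 is Hh.
I-2 is unaffected so carries H and passed h to II-2 (hh), so I-2 is Hh.
Their cross gives offspring ratios 1/4 HH : 1/2 Hh : 1/4 hh. Conditioning on II-1 being unaffected, P(Hh) = 1/2 / 3/4 = 2/3 before taking II-1's own offspring into account.
II-4 is affected, so II-4 is hh.
Now use II-1's offspring. Probability of each recorded status — unaffected son III-6: 1/2 if II-1 is Hh, 1 if HH; unaffected daughter III-7: 1/2 if II-1 is Hh, 1 if HH.
Bayes: P(Hh) = 2/3·1/4 / (2/3·1/4 + 1/3·1) = 1/3.

1/3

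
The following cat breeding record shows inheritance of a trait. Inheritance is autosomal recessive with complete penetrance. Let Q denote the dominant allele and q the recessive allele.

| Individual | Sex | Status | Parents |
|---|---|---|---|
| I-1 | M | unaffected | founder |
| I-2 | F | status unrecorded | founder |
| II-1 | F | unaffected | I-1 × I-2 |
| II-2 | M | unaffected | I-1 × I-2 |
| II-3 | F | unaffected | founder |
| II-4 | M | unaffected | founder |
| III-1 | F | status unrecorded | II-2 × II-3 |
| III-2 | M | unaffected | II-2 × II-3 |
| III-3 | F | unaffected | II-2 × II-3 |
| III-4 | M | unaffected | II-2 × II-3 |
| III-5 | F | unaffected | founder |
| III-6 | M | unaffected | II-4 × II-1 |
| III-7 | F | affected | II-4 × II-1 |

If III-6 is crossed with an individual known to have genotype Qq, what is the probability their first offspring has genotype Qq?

1/2

II-4 is unaffected so carries Q and passed q to III-7 (qq), so II-4 is Qq.
II-1 is unaffected so carries Q and passed q to III-7 (qq), so II-1 is Qq.
III-6 is an unaffected offspring of II-4 (Qq) × II-1 (Qq), whose cross gives 1/4 QQ : 1/2 Qq : 1/4 qq; conditioning on being unaffected, III-6 is QQ with probability 1/3, Qq with probability 2/3.
Summing over parental genotype combinations, P(offspring has genotype Qq) = 1/3·1/2 + 2/3·1/2 = 1/2.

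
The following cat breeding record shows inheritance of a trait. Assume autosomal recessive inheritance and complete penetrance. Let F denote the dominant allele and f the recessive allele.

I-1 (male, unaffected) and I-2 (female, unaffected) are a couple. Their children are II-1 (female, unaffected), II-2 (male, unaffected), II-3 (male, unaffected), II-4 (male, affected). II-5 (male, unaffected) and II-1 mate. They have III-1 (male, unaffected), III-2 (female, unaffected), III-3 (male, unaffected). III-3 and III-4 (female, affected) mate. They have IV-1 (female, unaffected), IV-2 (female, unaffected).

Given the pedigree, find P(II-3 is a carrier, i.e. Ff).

2/3

I-1 is unaffected so carries F and passed f to II-4 (ff), so I-1 is Ff.
I-2 is unaffected so carries F and passed f to II-4 (ff), so I-2 is Ff.
Their cross gives offspring ratios 1/4 FF : 1/2 Ff : 1/4 ff. Conditioning on II-3 being unaffected, P(Ff) = 1/2 / 3/4 = 2/3.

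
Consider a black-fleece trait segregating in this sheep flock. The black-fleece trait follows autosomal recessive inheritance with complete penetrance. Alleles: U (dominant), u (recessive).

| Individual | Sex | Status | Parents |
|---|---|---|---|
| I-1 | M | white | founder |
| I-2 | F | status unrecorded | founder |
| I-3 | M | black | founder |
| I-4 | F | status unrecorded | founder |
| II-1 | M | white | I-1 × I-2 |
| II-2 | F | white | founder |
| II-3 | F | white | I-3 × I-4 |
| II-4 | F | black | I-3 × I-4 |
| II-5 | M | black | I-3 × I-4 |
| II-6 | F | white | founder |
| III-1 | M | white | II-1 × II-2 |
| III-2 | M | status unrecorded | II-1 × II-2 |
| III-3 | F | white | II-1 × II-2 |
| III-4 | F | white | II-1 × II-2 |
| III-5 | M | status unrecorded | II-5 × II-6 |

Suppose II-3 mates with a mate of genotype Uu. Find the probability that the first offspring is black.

1/4

II-3 is white so carries U and received u from I-3 (uu), so II-3 is Uu.
The cross gives 1/4 UU : 1/2 Uu : 1/4 uu, so P(offspring is black) = 1/4.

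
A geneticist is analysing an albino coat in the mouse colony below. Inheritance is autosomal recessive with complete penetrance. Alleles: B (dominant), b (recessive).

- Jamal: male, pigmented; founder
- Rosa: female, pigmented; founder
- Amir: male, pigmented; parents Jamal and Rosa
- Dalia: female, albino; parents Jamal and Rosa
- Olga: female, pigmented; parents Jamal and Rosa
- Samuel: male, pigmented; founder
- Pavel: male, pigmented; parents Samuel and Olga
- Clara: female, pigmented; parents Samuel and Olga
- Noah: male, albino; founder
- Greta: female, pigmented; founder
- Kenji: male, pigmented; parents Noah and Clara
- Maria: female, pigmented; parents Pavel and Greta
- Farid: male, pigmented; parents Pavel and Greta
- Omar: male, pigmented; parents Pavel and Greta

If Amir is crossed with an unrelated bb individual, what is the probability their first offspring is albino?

Jamal is pigmented so carries B and passed b to Dalia (bb), so Jamal is Bb.
Rosa is pigmented so carries B and passed b to Dalia (bb), so Rosa is Bb.
Amir is a pigmented offspring of Jamal (Bb) × Rosa (Bb), whose cross gives 1/4 BB : 1/2 Bb : 1/4 bb; conditioning on being pigmented, Amir is BB with probability 1/3, Bb with probability 2/3.
Summing over parental genotype combinations, P(offspring is albino) = 2/3·1/2 = 1/3.

1/3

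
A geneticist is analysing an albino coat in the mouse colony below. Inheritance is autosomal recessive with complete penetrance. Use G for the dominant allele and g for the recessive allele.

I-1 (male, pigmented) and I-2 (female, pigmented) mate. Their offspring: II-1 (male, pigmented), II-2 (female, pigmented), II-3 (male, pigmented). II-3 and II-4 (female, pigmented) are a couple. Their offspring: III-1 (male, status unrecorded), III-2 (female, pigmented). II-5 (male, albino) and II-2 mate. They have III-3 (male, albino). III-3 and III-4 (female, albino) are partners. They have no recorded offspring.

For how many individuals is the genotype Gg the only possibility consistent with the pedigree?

1

Obligate heterozygotes: II-2 is pigmented so carries G and passed g to III-3 (gg), so II-2 is Gg.
Every other individual is either homozygous by phenotype or has at least one consistent homozygous assignment, so the count is 1.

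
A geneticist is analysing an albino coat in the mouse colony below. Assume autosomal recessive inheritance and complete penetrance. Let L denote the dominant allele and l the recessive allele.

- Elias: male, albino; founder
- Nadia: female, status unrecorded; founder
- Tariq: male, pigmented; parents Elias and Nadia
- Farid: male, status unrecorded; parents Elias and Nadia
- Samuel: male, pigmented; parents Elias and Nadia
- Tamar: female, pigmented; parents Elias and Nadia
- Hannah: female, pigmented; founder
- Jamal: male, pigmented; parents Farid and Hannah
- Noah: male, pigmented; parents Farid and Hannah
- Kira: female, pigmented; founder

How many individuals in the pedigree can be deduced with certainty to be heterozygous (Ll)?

Obligate heterozygotes: Tariq is pigmented so carries L and received l from Elias (ll), so Tariq is Ll; Samuel is pigmented so carries L and received l from Elias (ll), so Samuel is Ll; Tamar is pigmented so carries L and received l from Elias (ll), so Tamar is Ll.
Every other individual is either homozygous by phenotype or has at least one consistent homozygous assignment, so the count is 3.

3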